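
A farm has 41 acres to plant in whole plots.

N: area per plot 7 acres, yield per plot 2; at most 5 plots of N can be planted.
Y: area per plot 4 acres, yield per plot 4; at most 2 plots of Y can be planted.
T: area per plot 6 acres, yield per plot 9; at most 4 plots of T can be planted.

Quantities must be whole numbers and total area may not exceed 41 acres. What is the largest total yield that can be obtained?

46

1×N, 2×Y, and 4×T: area 39 ≤ 41, yield 1·2 + 2·4 + 4·9 = 46.
2×Y and 4×T: area 32 ≤ 41, yield 2·4 + 4·9 = 44.
Best is 46.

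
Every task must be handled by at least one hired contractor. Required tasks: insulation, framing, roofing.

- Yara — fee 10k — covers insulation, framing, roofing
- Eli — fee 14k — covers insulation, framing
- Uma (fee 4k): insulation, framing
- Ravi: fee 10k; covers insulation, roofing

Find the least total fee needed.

10

Yara alone covers insulation, framing, roofing — every task.
Total fee: 10.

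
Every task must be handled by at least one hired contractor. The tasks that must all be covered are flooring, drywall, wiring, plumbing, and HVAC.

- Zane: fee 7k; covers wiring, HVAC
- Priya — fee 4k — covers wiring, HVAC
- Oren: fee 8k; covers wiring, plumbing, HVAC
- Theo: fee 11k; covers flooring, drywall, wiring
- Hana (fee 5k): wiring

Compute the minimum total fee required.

Choose Oren and Theo: together they cover flooring, drywall, wiring, plumbing, HVAC — every task.
Total fee: 8 + 11 = 19.

19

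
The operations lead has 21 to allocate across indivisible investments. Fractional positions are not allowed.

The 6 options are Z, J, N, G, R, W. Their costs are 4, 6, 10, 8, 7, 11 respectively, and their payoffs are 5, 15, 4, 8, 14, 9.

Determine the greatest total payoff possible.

Take J, G, and R: cost 6 + 8 + 7 = 21 ≤ 21, payoff 15 + 8 + 14 = 37.
No other feasible combination does better.

37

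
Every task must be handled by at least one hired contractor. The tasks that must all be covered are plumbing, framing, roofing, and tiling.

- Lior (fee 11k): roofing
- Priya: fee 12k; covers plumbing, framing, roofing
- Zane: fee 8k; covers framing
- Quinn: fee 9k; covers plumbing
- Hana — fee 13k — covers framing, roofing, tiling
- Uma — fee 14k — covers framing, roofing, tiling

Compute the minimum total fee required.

Choose Quinn and Hana: together they cover plumbing, framing, roofing, tiling — every task.
Total fee: 9 + 13 = 22.

22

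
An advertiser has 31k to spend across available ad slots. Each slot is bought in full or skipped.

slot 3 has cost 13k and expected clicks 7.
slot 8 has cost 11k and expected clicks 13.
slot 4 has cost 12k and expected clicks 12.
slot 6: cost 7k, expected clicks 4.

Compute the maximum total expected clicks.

Allowing fractional choices, the relaxed optimum would be about 29.5, but ad slots are indivisible.
slot 8 + slot 4 + slot 6: cost 11 + 12 + 7 = 30 ≤ 31, expected clicks 13 + 12 + 4 = 29.
slot 8 + slot 4: cost 11 + 12 = 23 ≤ 31, expected clicks 13 + 12 = 25.
Best is slot 8, slot 4, and slot 6 with total expected clicks 29.

29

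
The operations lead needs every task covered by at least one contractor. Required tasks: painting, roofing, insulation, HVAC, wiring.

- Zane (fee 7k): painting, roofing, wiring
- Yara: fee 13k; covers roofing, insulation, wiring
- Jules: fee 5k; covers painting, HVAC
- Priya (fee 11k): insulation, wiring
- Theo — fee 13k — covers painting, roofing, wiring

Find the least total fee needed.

18

The greedy cost-per-new-task heuristic would pick Zane, Jules, and Priya for 23, but a cheaper cover exists.
Choose Yara and Jules: together they cover painting, roofing, insulation, HVAC, wiring — every task.
Total fee: 13 + 5 = 18.
No cover costs less than 18.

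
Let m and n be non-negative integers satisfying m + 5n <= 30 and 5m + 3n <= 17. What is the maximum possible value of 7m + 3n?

21

The continuous relaxation peaks at (3.4, 0) with value 23.80; rounding to a feasible lattice point costs some objective.
(m,n)=(3,0): 1·3+5·0=3≤30, 5·3+3·0=15≤17, objective 21.
(m,n)=(2,1): 1·2+5·1=7≤30, 5·2+3·1=13≤17, objective 17.
(m,n)=(2,0): 1·2+5·0=2≤30, 5·2+3·0=10≤17, objective 14.
Maximum is 21 at (m,n)=(3,0).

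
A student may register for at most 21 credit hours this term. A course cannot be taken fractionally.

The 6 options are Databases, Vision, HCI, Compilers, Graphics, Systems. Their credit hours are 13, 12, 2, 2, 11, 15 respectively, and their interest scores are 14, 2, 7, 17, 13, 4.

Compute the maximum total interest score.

38

Databases + Compilers: credit hours 13 + 2 = 15 ≤ 21, interest score 14 + 17 = 31.
HCI + Compilers + Graphics: credit hours 2 + 2 + 11 = 15 ≤ 21, interest score 7 + 17 + 13 = 37.
Databases + HCI + Compilers: credit hours 13 + 2 + 2 = 17 ≤ 21, interest score 14 + 7 + 17 = 38.
Best is Databases, HCI, and Compilers with total interest score 38.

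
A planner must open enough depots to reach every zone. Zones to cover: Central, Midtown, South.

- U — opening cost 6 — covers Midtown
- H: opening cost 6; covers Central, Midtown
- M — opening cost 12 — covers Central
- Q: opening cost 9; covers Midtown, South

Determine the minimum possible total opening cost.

15

Choose H and Q: together they cover Central, Midtown, South — every zone.
Total opening cost: 6 + 9 = 15.
No cover costs less than 15.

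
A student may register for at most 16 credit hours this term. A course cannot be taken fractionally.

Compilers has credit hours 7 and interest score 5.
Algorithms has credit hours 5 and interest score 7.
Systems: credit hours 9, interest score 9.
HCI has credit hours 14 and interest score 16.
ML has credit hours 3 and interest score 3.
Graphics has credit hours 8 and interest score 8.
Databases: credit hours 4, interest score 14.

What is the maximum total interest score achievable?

Take Compilers, Algorithms, and Databases: credit hours 7 + 5 + 4 = 16 ≤ 16, interest score 5 + 7 + 14 = 26.
No feasible combination exceeds this.

26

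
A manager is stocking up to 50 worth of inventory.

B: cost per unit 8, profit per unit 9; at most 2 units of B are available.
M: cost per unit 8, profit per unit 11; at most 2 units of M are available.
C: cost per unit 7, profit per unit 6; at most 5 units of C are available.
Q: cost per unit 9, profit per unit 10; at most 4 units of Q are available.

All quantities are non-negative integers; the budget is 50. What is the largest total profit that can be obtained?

2×B, 2×M, and 2×Q: cost 50 ≤ 50, profit 2·9 + 2·11 + 2·10 = 60.
2×M, 1×C, and 3×Q: cost 50 ≤ 50, profit 2·11 + 1·6 + 3·10 = 58.
Best is 60.

60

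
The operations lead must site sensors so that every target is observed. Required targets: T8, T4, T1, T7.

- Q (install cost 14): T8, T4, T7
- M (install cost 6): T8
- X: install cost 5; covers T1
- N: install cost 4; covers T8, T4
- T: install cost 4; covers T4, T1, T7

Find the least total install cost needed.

8

Choose N and T: together they cover T8, T4, T1, T7 — every target.
Total install cost: 4 + 4 = 8.
No cover costs less than 8.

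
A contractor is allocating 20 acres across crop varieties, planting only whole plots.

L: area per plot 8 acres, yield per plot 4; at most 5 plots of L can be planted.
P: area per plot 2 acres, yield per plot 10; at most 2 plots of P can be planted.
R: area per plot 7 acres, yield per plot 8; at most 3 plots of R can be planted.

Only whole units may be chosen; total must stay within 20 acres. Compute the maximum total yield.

1×L, 2×P, and 1×R: area 19 ≤ 20, yield 1·4 + 2·10 + 1·8 = 32.
2×P and 2×R: area 18 ≤ 20, yield 2·10 + 2·8 = 36.
Best is 36.

36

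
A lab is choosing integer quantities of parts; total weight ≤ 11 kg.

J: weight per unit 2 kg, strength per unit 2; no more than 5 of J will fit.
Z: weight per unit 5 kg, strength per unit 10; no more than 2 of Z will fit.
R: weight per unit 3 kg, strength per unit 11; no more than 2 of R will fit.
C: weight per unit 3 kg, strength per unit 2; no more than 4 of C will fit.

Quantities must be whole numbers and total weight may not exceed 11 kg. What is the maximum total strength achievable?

R has the best ratio (11/3); taking only R gives at most 2×11 = 22 (stopped by the supply cap of 2).
Mixing does better — 1×Z and 2×R: weight 11 ≤ 11, strength 1·10 + 2·11 = 32.

32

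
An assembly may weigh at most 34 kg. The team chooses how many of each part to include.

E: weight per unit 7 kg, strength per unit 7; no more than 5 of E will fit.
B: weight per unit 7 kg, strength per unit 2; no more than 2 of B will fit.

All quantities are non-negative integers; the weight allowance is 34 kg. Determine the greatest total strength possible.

This is a bounded integer knapsack.
E has the best ratio (7/7); taking only E gives at most 4×7 = 28 (stopped by the weight limit).
Optimal: 4×E: weight 28 ≤ 34, strength 4·7 = 28.

28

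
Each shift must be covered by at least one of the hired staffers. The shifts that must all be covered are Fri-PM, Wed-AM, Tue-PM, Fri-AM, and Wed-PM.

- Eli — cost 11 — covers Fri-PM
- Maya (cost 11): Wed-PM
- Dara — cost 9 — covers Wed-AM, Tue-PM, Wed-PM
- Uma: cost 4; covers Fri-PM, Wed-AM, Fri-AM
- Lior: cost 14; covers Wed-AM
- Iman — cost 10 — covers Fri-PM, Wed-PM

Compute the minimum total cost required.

13

Choose Dara and Uma: together they cover Fri-PM, Wed-AM, Tue-PM, Fri-AM, Wed-PM — every shift.
Total cost: 9 + 4 = 13.
No cover costs less than 13.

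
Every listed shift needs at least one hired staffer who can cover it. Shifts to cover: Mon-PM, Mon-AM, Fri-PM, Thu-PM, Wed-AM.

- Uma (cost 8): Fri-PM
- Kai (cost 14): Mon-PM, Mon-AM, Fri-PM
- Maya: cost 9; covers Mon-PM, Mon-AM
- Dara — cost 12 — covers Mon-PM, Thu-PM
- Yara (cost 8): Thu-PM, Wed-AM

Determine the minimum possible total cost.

22

The greedy cost-per-new-shift heuristic would pick Yara, Maya, and Uma for 25, but a cheaper cover exists.
Choose Kai and Yara: together they cover Mon-PM, Mon-AM, Fri-PM, Thu-PM, Wed-AM — every shift.
Total cost: 14 + 8 = 22.
No cover costs less than 22.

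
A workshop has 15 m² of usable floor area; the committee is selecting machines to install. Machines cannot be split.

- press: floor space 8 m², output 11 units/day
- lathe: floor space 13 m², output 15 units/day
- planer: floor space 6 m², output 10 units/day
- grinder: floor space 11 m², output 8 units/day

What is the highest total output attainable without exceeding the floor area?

21

Treat it as a binary knapsack problem.
Allowing fractional choices, the relaxed optimum would be about 22.2, but machines are indivisible.
lathe: floor space 13 ≤ 15, output 15.
press + planer: floor space 8 + 6 = 14 ≤ 15, output 11 + 10 = 21.
Best is press and planer with total output 21.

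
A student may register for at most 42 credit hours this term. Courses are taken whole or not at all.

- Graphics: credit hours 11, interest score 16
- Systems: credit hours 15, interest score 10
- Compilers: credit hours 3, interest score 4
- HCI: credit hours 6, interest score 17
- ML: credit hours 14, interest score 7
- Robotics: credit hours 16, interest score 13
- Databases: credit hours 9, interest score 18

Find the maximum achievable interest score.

64

This is an integer program with binary decision variables.
Take Graphics, HCI, Robotics, and Databases: credit hours 11 + 6 + 16 + 9 = 42 ≤ 42, interest score 16 + 17 + 13 + 18 = 64.
No other feasible combination does better.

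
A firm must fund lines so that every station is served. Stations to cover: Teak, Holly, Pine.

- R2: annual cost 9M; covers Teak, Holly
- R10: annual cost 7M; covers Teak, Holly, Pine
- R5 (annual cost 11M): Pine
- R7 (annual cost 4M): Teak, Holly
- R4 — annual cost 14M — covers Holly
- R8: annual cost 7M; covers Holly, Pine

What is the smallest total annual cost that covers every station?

The greedy cost-per-new-station heuristic would pick R7 and R10 for 11, but a cheaper cover exists.
R10 alone covers Teak, Holly, Pine — every station.
Total annual cost: 7.
No cover costs less than 7.

7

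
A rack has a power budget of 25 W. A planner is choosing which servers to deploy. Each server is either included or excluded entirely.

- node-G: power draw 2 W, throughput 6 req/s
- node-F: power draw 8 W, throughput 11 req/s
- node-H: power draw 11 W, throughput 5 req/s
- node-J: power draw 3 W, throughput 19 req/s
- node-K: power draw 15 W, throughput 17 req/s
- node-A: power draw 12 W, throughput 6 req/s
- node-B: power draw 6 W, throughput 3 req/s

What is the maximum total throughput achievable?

Allowing fractional choices, the relaxed optimum would be about 49.6, but servers are indivisible.
node-G + node-F + node-J + node-A: power draw 2 + 8 + 3 + 12 = 25 ≤ 25, throughput 6 + 11 + 19 + 6 = 42.
node-G + node-J + node-K: power draw 2 + 3 + 15 = 20 ≤ 25, throughput 6 + 19 + 17 = 42.
The maximum throughput is 42; one optimal choice is node-G, node-J, and node-K.

42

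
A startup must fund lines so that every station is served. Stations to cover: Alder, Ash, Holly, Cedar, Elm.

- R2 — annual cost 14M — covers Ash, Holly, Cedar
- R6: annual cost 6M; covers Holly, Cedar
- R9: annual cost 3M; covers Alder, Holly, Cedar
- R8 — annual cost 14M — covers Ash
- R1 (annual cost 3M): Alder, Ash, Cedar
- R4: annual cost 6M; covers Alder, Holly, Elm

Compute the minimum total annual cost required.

This is a weighted set-cover instance.
Choose R1 and R4: together they cover Alder, Ash, Holly, Cedar, Elm — every station.
Total annual cost: 3 + 6 = 9.

9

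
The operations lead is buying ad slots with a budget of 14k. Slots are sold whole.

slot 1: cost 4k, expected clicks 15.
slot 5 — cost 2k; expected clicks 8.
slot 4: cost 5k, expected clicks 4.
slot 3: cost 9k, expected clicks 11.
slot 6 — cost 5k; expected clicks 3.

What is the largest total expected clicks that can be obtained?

27

This is an integer program with binary decision variables.
Allowing fractional choices, the relaxed optimum would be about 32.8, but ad slots are indivisible.
slot 1 + slot 5 + slot 4: cost 4 + 2 + 5 = 11 ≤ 14, expected clicks 15 + 8 + 4 = 27.
slot 1 + slot 5 + slot 6: cost 4 + 2 + 5 = 11 ≤ 14, expected clicks 15 + 8 + 3 = 26.
Best is slot 1, slot 5, and slot 4 with total expected clicks 27.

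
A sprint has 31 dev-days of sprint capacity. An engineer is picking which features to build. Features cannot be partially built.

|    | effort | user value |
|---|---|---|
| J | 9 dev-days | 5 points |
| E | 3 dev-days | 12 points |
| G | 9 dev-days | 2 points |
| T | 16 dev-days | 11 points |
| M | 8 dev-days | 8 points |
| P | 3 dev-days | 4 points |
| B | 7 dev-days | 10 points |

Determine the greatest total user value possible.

This is a 0-1 knapsack instance.
Allowing fractional choices, the relaxed optimum would be about 40.9, but features are indivisible.
E + T + P + B: effort 3 + 16 + 3 + 7 = 29 ≤ 31, user value 12 + 11 + 4 + 10 = 37.
J + E + M + P + B: effort 9 + 3 + 8 + 3 + 7 = 30 ≤ 31, user value 5 + 12 + 8 + 4 + 10 = 39.
Best is J, E, M, P, and B with total user value 39.

39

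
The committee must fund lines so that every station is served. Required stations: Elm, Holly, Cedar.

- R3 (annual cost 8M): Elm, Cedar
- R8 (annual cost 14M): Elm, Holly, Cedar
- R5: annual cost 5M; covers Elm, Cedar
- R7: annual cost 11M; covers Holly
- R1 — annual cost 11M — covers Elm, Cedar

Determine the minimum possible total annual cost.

This is an integer covering problem.
The greedy cost-per-new-station heuristic would pick R5 and R7 for 16, but a cheaper cover exists.
R8 alone covers Elm, Holly, Cedar — every station.
Total annual cost: 14.
No cover costs less than 14.

14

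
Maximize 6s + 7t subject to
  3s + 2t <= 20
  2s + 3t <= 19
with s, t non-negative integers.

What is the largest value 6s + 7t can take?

Relaxing integrality, the LP optimum is 50.20 at (s,t) = (4.4, 3.4), which is not an integer point.
(s,t)=(2,5): 3·2+2·5=16≤20, 2·2+3·5=19≤19, objective 47.
(s,t)=(3,4): 3·3+2·4=17≤20, 2·3+3·4=18≤19, objective 46.
No feasible integer point exceeds 47.

47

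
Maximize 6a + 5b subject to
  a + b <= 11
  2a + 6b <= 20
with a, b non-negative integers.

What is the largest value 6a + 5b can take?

60

(a,b)=(10,0): 1·10+1·0=10≤11, 2·10+6·0=20≤20, objective 60.
(a,b)=(9,0): 1·9+1·0=9≤11, 2·9+6·0=18≤20, objective 54.
No feasible integer point exceeds 60.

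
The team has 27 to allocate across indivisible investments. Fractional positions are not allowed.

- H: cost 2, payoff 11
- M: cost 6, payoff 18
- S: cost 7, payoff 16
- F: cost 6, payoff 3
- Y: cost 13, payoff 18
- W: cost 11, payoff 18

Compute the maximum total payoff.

Take H, M, S, and W: cost 2 + 6 + 7 + 11 = 26 ≤ 27, payoff 11 + 18 + 16 + 18 = 63.
No other feasible combination does better.

63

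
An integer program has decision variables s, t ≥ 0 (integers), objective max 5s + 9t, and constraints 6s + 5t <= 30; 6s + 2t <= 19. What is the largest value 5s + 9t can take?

(s,t)=(0,6) is feasible, giving 54.
(s,t)=(0,5) is feasible, giving 45.
No feasible integer point exceeds 54.

54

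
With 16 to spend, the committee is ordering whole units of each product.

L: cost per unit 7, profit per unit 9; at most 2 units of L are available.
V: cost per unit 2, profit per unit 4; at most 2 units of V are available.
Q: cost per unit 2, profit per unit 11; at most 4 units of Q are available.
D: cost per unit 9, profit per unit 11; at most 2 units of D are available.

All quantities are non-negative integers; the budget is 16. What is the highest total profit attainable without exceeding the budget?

53

This is a bounded integer knapsack.
Q has the best ratio (11/2); taking only Q gives at most 4×11 = 44 (stopped by the supply cap of 4).
Mixing does better — 1×L and 4×Q: cost 15 ≤ 16, profit 1·9 + 4·11 = 53.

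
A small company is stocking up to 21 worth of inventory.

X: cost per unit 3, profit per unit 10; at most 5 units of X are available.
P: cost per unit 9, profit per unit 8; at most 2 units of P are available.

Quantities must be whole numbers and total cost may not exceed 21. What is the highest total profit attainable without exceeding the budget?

This is a bounded integer knapsack.
Take 5×X: cost 15 ≤ 21, profit 5·10 = 50.
X has the best ratio (10/3) and is taken to its limit of 5; remaining capacity is filled optimally with the others.

50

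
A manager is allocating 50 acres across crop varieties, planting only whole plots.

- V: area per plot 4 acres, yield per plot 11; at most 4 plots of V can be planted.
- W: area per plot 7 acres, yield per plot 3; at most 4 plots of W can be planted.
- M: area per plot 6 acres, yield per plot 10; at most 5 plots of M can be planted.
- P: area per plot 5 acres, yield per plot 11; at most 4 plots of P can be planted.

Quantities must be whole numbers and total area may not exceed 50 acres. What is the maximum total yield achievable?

108

4×V, 2×M, and 4×P: area 48 ≤ 50, yield 4·11 + 2·10 + 4·11 = 108.
3×V, 3×M, and 4×P: area 50 ≤ 50, yield 3·11 + 3·10 + 4·11 = 107.
Best is 108.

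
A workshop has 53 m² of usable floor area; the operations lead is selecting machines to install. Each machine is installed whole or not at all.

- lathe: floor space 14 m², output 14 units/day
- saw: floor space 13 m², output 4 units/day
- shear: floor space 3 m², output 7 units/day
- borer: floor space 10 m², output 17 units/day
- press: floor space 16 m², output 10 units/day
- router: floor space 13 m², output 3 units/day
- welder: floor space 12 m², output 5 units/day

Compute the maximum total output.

48

Allowing fractional choices, the relaxed optimum would be about 52.2, but machines are indivisible.
lathe + saw + shear + borer + welder: floor space 14 + 13 + 3 + 10 + 12 = 52 ≤ 53, output 14 + 4 + 7 + 17 + 5 = 47.
lathe + shear + borer + press: floor space 14 + 3 + 10 + 16 = 43 ≤ 53, output 14 + 7 + 17 + 10 = 48.
Best is lathe, shear, borer, and press with total output 48.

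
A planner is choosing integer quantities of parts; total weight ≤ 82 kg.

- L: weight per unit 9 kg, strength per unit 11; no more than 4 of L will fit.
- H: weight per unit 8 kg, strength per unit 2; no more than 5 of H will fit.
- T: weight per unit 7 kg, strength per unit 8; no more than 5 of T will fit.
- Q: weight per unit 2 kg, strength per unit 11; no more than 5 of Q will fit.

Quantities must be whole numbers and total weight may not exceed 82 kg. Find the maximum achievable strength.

Q has the best ratio (11/2); taking only Q gives at most 5×11 = 55 (stopped by the supply cap of 5).
Mixing does better — 4×L, 5×T, and 5×Q: weight 81 ≤ 82, strength 4·11 + 5·8 + 5·11 = 139.

139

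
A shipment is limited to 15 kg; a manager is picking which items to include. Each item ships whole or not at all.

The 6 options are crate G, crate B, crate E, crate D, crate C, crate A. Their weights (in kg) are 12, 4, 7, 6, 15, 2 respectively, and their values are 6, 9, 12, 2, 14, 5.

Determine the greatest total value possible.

26

Take crate B, crate E, and crate A: weight 4 + 7 + 2 = 13 ≤ 15, value 9 + 12 + 5 = 26.
No other feasible combination does better.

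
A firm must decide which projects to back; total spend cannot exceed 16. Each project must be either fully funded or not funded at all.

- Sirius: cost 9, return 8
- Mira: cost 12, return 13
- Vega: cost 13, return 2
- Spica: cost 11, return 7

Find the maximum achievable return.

13

Take Mira: cost 12 ≤ 16, return 13.
No other feasible combination does better.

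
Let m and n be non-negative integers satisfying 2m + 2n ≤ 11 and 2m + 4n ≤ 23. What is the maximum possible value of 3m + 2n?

Relaxing integrality, the LP optimum is 16.50 at (m,n) = (5.5, 0), which is not an integer point.
(m,n)=(5,0): 2·5+2·0=10≤11, 2·5+4·0=10≤23, objective 15.
(m,n)=(4,1): 2·4+2·1=10≤11, 2·4+4·1=12≤23, objective 14.
(m,n)=(4,0): 2·4+2·0=8≤11, 2·4+4·0=8≤23, objective 12.
No feasible integer point exceeds 15.

15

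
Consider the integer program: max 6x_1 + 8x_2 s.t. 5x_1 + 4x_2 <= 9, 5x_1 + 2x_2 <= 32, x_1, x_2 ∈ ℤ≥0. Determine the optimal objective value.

The continuous relaxation peaks at (0, 2.25) with value 18.00; rounding to a feasible lattice point costs some objective.
(x_1,x_2)=(0,2): 5·0+4·2=8≤9, 5·0+2·2=4≤32, objective 16.
(x_1,x_2)=(1,1): 5·1+4·1=9≤9, 5·1+2·1=7≤32, objective 14.
(x_1,x_2)=(0,1): 5·0+4·1=4≤9, 5·0+2·1=2≤32, objective 8.
Maximum is 16 at (x_1,x_2)=(0,2).

16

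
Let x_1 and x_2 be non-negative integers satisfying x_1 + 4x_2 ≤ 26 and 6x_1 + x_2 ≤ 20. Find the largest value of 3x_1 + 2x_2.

18

Relaxing integrality, the LP optimum is 18.87 at (x_1,x_2) = (2.35, 5.91), which is not an integer point.
(x_1,x_2)=(2,6): 1·2+4·6=26≤26, 6·2+1·6=18≤20, objective 18.
(x_1,x_2)=(2,5): 1·2+4·5=22≤26, 6·2+1·5=17≤20, objective 16.
The best lattice point is (2,6), giving 18.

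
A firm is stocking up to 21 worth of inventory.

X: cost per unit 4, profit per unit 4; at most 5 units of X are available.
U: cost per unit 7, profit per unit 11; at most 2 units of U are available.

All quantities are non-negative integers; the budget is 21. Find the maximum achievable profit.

26

This is a bounded integer knapsack.
U has the best ratio (11/7); taking only U gives at most 2×11 = 22 (stopped by the supply cap of 2).
Mixing does better — 1×X and 2×U: cost 18 ≤ 21, profit 1·4 + 2·11 = 26.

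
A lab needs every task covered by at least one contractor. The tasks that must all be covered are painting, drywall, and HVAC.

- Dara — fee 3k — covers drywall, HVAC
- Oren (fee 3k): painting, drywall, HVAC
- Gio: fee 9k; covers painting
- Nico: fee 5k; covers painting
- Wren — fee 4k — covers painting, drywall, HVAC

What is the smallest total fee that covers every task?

3

This is an integer covering problem.
Oren alone covers painting, drywall, HVAC — every task.
Total fee: 3.
No cover costs less than 3.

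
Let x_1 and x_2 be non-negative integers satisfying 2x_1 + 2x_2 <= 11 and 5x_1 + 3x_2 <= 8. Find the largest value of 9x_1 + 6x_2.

15

Relaxing integrality, the LP optimum is 16.00 at (x_1,x_2) = (0, 2.67), which is not an integer point.
(x_1,x_2)=(1,1): 2·1+2·1=4≤11, 5·1+3·1=8≤8, objective 15.
(x_1,x_2)=(0,2): 2·0+2·2=4≤11, 5·0+3·2=6≤8, objective 12.
(x_1,x_2)=(1,0): 2·1+2·0=2≤11, 5·1+3·0=5≤8, objective 9.
The best lattice point is (1,1), giving 15.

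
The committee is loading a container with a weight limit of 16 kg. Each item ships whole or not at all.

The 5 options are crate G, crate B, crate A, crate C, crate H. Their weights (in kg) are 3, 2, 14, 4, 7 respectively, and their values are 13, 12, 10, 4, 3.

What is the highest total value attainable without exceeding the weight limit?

crate G + crate B + crate C: weight 3 + 2 + 4 = 9 ≤ 16, value 13 + 12 + 4 = 29.
crate G + crate B + crate C + crate H: weight 3 + 2 + 4 + 7 = 16 ≤ 16, value 13 + 12 + 4 + 3 = 32.
crate G + crate B + crate H: weight 3 + 2 + 7 = 12 ≤ 16, value 13 + 12 + 3 = 28.
Best is crate G, crate B, crate C, and crate H with total value 32.

32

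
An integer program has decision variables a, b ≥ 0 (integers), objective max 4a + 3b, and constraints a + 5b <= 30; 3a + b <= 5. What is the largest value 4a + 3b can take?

15

(a,b)=(0,5): 1·0+5·5=25≤30, 3·0+1·5=5≤5, objective 15.
(a,b)=(0,4): 1·0+5·4=20≤30, 3·0+1·4=4≤5, objective 12.
No feasible integer point exceeds 15.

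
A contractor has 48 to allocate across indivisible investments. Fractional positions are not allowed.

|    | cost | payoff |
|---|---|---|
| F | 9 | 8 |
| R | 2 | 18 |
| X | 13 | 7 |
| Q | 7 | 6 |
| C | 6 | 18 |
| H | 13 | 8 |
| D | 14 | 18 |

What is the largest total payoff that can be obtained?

70

This is a 0-1 knapsack instance.
F + R + C + H + D: cost 9 + 2 + 6 + 13 + 14 = 44 ≤ 48, payoff 8 + 18 + 18 + 8 + 18 = 70.
F + R + X + C + D: cost 9 + 2 + 13 + 6 + 14 = 44 ≤ 48, payoff 8 + 18 + 7 + 18 + 18 = 69.
R + X + C + H + D: cost 2 + 13 + 6 + 13 + 14 = 48 ≤ 48, payoff 18 + 7 + 18 + 8 + 18 = 69.
Best is F, R, C, H, and D with total payoff 70.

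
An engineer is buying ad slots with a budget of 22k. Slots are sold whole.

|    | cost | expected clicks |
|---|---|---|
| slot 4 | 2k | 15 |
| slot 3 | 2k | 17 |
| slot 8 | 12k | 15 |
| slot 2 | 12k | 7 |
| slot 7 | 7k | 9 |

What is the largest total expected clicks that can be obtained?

Take slot 4, slot 3, and slot 8: cost 2 + 2 + 12 = 16 ≤ 22, expected clicks 15 + 17 + 15 = 47.
No other feasible combination does better.

47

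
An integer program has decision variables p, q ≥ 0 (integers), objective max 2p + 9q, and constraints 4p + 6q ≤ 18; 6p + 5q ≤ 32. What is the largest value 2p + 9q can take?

27

(p,q)=(0,3): 4·0+6·3=18≤18, 6·0+5·3=15≤32, objective 27.
(p,q)=(1,2): 4·1+6·2=16≤18, 6·1+5·2=16≤32, objective 20.
(p,q)=(0,2): 4·0+6·2=12≤18, 6·0+5·2=10≤32, objective 18.
No feasible integer point exceeds 27.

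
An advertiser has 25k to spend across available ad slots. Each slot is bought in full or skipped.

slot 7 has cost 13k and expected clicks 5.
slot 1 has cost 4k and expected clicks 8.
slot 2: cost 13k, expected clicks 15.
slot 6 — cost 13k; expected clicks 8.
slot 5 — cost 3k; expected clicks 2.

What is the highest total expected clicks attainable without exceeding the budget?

25

slot 1 + slot 2 + slot 5: cost 4 + 13 + 3 = 20 ≤ 25, expected clicks 8 + 15 + 2 = 25.
slot 1 + slot 2: cost 4 + 13 = 17 ≤ 25, expected clicks 8 + 15 = 23.
Best is slot 1, slot 2, and slot 5 with total expected clicks 25.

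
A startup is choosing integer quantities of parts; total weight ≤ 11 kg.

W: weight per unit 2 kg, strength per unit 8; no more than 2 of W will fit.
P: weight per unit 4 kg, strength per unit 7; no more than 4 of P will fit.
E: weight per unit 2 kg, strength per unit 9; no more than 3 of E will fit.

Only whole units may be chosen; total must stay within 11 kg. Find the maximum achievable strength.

43

This is a bounded integer knapsack.
Take 2×W and 3×E: weight 10 ≤ 11, strength 2·8 + 3·9 = 43.
E has the best ratio (9/2) and is taken to its limit of 3; remaining capacity is filled optimally with the others.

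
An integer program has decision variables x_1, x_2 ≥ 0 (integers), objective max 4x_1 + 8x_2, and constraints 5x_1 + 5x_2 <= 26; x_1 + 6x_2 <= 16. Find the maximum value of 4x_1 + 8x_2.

28

Relaxing integrality, the LP optimum is 29.44 at (x_1,x_2) = (3.04, 2.16), which is not an integer point.
(x_1,x_2)=(3,2): 5·3+5·2=25≤26, 1·3+6·2=15≤16, objective 28.
(x_1,x_2)=(2,2): 5·2+5·2=20≤26, 1·2+6·2=14≤16, objective 24.
(x_1,x_2)=(4,1): 5·4+5·1=25≤26, 1·4+6·1=10≤16, objective 24.
Maximum is 28 at (x_1,x_2)=(3,2).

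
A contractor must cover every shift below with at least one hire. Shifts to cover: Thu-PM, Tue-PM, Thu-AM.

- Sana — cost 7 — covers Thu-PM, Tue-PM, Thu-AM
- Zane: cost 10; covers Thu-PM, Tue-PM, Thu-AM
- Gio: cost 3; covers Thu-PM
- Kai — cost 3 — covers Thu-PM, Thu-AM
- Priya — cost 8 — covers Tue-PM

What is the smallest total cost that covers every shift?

The greedy cost-per-new-shift heuristic would pick Kai and Sana for 10, but a cheaper cover exists.
Sana alone covers Thu-PM, Tue-PM, Thu-AM — every shift.
Total cost: 7.
No cover costs less than 7.

7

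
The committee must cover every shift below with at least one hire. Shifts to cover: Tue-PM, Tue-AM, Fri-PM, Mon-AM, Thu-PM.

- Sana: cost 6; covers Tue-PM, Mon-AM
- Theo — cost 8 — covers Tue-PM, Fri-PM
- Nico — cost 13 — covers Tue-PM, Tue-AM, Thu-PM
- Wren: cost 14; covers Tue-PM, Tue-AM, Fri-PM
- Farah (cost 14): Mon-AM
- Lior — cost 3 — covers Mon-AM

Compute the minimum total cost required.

24

The greedy cost-per-new-shift heuristic would pick Sana, Nico, and Theo for 27, but a cheaper cover exists.
Choose Theo, Nico, and Lior: together they cover Tue-PM, Tue-AM, Fri-PM, Mon-AM, Thu-PM — every shift.
Total cost: 8 + 13 + 3 = 24.
No cover costs less than 24.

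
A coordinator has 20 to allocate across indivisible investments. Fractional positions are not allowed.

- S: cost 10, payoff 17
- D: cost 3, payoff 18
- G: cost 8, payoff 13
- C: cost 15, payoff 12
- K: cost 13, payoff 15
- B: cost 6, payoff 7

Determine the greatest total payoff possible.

42

S + D + B: cost 10 + 3 + 6 = 19 ≤ 20, payoff 17 + 18 + 7 = 42.
D + G + B: cost 3 + 8 + 6 = 17 ≤ 20, payoff 18 + 13 + 7 = 38.
S + D: cost 10 + 3 = 13 ≤ 20, payoff 17 + 18 = 35.
Best is S, D, and B with total payoff 42.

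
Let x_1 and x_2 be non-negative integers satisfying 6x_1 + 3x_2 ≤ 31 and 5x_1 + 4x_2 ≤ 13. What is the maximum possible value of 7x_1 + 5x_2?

(x_1,x_2)=(1,2) is feasible, giving 17.
(x_1,x_2)=(0,3) is feasible, giving 15.
(x_1,x_2)=(2,0) is feasible, giving 14.
The best lattice point is (1,2), giving 17.

17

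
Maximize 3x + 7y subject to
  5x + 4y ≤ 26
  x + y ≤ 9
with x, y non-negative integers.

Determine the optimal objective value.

(x,y)=(0,6) is feasible, giving 42.
(x,y)=(1,5) is feasible, giving 38.
(x,y)=(0,5) is feasible, giving 35.
Maximum is 42 at (x,y)=(0,6).

42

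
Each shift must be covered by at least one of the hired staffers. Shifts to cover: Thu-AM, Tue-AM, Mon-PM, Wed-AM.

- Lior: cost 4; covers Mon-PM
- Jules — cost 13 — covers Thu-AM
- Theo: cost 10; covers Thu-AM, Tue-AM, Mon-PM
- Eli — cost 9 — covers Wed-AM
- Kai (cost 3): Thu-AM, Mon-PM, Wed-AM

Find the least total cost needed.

This is an integer covering problem.
Choose Theo and Kai: together they cover Thu-AM, Tue-AM, Mon-PM, Wed-AM — every shift.
Total cost: 10 + 3 = 13.
No cover costs less than 13.

13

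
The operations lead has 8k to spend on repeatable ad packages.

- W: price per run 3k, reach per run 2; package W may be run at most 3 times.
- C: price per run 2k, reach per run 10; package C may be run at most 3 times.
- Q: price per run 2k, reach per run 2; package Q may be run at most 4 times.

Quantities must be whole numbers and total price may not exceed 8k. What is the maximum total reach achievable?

C has the best ratio (10/2); taking only C gives at most 3×10 = 30 (stopped by the supply cap of 3).
Mixing does better — 3×C and 1×Q: price 8 ≤ 8, reach 3·10 + 1·2 = 32.

32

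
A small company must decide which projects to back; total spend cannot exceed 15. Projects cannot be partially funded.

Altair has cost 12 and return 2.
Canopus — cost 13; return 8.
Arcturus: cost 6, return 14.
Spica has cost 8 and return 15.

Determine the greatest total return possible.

29

Take Arcturus and Spica: cost 6 + 8 = 14 ≤ 15, return 14 + 15 = 29.
No other feasible combination does better.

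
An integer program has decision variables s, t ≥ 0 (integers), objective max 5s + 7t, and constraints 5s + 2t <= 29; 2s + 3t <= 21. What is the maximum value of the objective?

50

(s,t)=(3,5) is feasible, giving 50.
(s,t)=(4,4) is feasible, giving 48.
(s,t)=(2,5) is feasible, giving 45.
No feasible integer point exceeds 50.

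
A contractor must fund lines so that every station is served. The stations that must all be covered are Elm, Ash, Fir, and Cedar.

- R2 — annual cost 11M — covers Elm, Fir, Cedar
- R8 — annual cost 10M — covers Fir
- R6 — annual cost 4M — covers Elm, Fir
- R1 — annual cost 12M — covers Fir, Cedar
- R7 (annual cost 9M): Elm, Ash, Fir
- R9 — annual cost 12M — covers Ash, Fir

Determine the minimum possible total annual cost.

The greedy cost-per-new-station heuristic would pick R6, R7, and R2 for 24, but a cheaper cover exists.
Choose R2 and R7: together they cover Elm, Ash, Fir, Cedar — every station.
Total annual cost: 11 + 9 = 20.
No cover costs less than 20.

20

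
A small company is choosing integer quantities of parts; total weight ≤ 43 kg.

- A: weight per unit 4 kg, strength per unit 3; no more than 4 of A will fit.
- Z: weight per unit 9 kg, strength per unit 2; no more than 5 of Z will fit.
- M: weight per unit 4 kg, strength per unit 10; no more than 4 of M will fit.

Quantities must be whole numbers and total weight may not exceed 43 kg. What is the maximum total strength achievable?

4×A and 4×M: weight 32 ≤ 43, strength 4·3 + 4·10 = 52.
4×A, 1×Z, and 4×M: weight 41 ≤ 43, strength 4·3 + 1·2 + 4·10 = 54.
Best is 54.

54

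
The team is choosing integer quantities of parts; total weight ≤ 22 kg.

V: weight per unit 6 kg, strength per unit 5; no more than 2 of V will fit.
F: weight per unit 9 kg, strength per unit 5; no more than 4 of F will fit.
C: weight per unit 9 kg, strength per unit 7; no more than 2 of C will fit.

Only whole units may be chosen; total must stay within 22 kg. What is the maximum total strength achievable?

17

2×V and 1×C: weight 21 ≤ 22, strength 2·5 + 1·7 = 17.
2×V and 1×F: weight 21 ≤ 22, strength 2·5 + 1·5 = 15.
Best is 17.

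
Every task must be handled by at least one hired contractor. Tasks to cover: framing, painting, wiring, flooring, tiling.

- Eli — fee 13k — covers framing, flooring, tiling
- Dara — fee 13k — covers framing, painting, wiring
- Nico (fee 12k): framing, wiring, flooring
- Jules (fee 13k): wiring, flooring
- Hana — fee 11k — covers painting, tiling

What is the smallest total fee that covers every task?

Choose Nico and Hana: together they cover framing, painting, wiring, flooring, tiling — every task.
Total fee: 12 + 11 = 23.
No cover costs less than 23.

23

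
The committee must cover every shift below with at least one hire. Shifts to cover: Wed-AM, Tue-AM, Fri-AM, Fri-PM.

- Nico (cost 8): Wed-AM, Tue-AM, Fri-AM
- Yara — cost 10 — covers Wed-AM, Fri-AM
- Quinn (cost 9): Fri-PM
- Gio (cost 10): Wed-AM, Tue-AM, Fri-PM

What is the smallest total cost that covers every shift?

17

Choose Nico and Quinn: together they cover Wed-AM, Tue-AM, Fri-AM, Fri-PM — every shift.
Total cost: 8 + 9 = 17.
No cover costs less than 17.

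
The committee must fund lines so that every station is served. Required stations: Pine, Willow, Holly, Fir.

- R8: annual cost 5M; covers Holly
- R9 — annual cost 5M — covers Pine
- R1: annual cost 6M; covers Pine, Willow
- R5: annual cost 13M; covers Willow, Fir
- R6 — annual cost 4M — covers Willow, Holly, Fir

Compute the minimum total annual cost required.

This is a weighted set-cover instance.
Choose R9 and R6: together they cover Pine, Willow, Holly, Fir — every station.
Total annual cost: 5 + 4 = 9.
No cover costs less than 9.

9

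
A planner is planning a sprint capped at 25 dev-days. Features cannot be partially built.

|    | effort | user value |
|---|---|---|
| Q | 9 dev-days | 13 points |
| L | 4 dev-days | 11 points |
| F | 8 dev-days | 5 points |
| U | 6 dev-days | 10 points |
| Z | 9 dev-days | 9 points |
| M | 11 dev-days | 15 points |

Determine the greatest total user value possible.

Take Q, L, and M: effort 9 + 4 + 11 = 24 ≤ 25, user value 13 + 11 + 15 = 39.
No other feasible combination does better.

39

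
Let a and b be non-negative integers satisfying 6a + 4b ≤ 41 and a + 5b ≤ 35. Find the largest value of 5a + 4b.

36

The continuous relaxation peaks at (2.5, 6.5) with value 38.50; rounding to a feasible lattice point costs some objective.
(a,b)=(4,4): 6·4+4·4=40≤41, 1·4+5·4=24≤35, objective 36.
(a,b)=(3,5): 6·3+4·5=38≤41, 1·3+5·5=28≤35, objective 35.
(a,b)=(2,6): 6·2+4·6=36≤41, 1·2+5·6=32≤35, objective 34.
Maximum is 36 at (a,b)=(4,4).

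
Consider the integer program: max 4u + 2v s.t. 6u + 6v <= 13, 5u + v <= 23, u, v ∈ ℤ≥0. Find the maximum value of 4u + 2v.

Relaxing integrality, the LP optimum is 8.67 at (u,v) = (2.17, 0), which is not an integer point.
(u,v)=(2,0): 6·2+6·0=12≤13, 5·2+1·0=10≤23, objective 8.
(u,v)=(1,1): 6·1+6·1=12≤13, 5·1+1·1=6≤23, objective 6.
(u,v)=(1,0): 6·1+6·0=6≤13, 5·1+1·0=5≤23, objective 4.
No feasible integer point exceeds 8.

8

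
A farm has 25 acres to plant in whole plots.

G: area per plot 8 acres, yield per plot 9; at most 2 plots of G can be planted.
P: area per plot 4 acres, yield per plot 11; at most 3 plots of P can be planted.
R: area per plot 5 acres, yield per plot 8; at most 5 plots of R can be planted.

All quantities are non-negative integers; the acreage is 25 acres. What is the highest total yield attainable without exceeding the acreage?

Take 1×G, 3×P, and 1×R: area 25 ≤ 25, yield 1·9 + 3·11 + 1·8 = 50.
P has the best ratio (11/4) and is taken to its limit of 3; remaining capacity is filled optimally with the others.

50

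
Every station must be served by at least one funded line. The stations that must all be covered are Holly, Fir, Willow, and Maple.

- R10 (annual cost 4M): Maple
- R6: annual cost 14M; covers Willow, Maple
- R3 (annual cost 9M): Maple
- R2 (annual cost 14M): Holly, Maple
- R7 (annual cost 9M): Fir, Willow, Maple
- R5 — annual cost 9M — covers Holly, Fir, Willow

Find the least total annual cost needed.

The greedy cost-per-new-station heuristic would pick R7 and R5 for 18, but a cheaper cover exists.
Choose R10 and R5: together they cover Holly, Fir, Willow, Maple — every station.
Total annual cost: 4 + 9 = 13.
No cover costs less than 13.

13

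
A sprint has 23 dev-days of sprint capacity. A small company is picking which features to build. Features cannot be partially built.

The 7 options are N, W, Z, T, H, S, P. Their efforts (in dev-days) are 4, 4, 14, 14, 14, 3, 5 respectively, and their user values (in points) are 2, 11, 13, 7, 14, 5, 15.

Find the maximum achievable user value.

Allowing fractional choices, the relaxed optimum would be about 42.0, but features are indivisible.
W + H + P: effort 4 + 14 + 5 = 23 ≤ 23, user value 11 + 14 + 15 = 40.
H + S + P: effort 14 + 3 + 5 = 22 ≤ 23, user value 14 + 5 + 15 = 34.
W + Z + P: effort 4 + 14 + 5 = 23 ≤ 23, user value 11 + 13 + 15 = 39.
Best is W, H, and P with total user value 40.

40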